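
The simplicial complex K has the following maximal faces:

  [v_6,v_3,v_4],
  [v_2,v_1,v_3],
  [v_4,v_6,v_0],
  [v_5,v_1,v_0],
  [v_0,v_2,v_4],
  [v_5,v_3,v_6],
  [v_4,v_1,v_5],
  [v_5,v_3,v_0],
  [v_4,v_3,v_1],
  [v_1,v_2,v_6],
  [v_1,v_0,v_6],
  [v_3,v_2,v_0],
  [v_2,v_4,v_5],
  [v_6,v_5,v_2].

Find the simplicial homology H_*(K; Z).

Fix the vertex order v_0 < v_1 < v_2 < v_3 < v_4 < v_5 < v_6 and write every simplex with vertices in increasing order. Then dim K = 2 and the simplices of K are:

  0-simplices (7): [v_0], [v_1], [v_2], [v_3], [v_4], [v_5], [v_6]
  1-simplices (21): (21 of them)
  2-simplices (14): (14 of them)

so the chain groups are C_0 ≅ Z^7, C_1 ≅ Z^21, C_2 ≅ Z^14.

The boundary map ∂_1: C_1 → C_0 maps an edge to its endpoints' difference, ∂[p,q] = q − p. For instance
  ∂[v_2,v_6] = [v_6] − [v_2].
As a 7×21 matrix over Z this has rank 6, with invariant factors (1,1,1,1,1,1).

∂_2: C_2 → C_1 maps a triangle to the signed sum of its edges. For instance
  ∂[v_1,v_4,v_5] = [v_4,v_5] − [v_1,v_5] + [v_1,v_4],
  ∂[v_0,v_1,v_5] = [v_1,v_5] − [v_0,v_5] + [v_0,v_1].
The resulting 21×14 matrix has rank 13, and its Smith normal form has invariant factors (1,1,1,1,1,1,1,1,1,1,1,1,1).

Now H_k = ker ∂_k / im ∂_{k+1}, so:

  H_0: rank C_0 − rank ∂_1 = 7 − 6 = 1, and the invariant factors of ∂_1 are all 1, so H_0 ≅ Z.
  H_1: rank ker ∂_1 − rank ∂_2 = (21 − 6) − 13 = 2, and the invariant factors of ∂_2 are all 1, so H_1 ≅ Z^2.
  H_2: rank ker ∂_2 − rank ∂_3 = (14 − 13) − 0 = 1, and there is no ∂_3, so H_2 ≅ Z.

As a check, the Euler characteristic is 7 − 21 + 14 = 0, which agrees with 1 − 2 + 1 = 0.
(K is a triangulation of the torus T^2.)

H_0 ≅ Z,  H_1 ≅ Z^2,  H_2 ≅ Z.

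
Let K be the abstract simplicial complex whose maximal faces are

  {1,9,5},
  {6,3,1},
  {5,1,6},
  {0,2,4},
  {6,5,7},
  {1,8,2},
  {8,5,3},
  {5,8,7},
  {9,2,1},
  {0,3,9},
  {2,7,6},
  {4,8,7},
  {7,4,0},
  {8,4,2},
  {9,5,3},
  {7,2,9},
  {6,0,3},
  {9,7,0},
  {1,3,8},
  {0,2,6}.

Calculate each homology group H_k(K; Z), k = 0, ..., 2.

Fix the vertex order 0 < 1 < 2 < 3 < 4 < 5 < 6 < 7 < 8 < 9 and write every simplex with vertices in increasing order. Then dim K = 2 and the simplices of K are:

  0-simplices (10): [0], [1], [2], [3], [4], [5], [6], [7], [8], [9]
  1-simplices (30): (30 of them)
  2-simplices (20): (20 of them)

giving chain groups C_0 ≅ Z^10, C_1 ≅ Z^30, C_2 ≅ Z^20.

The boundary map ∂_1: C_1 → C_0 maps an edge to its endpoints' difference, ∂[p,q] = q − p. For instance
  ∂[1,5] = [5] − [1].
The resulting 10×30 matrix has rank 9, and its Smith normal form has invariant factors (1,1,1,1,1,1,1,1,1).

The boundary map ∂_2: C_2 → C_1 sends each 2-simplex [p,q,r] to [q,r] − [p,r] + [p,q]. For instance
  ∂[5,6,7] = [6,7] − [5,7] + [5,6],
  ∂[5,7,8] = [7,8] − [5,8] + [5,7].
As a 30×20 matrix over Z this has rank 20, with invariant factors (1,1,1,1,1,1,1,1,1,1,1,1,1,1,1,1,1,1,1,2).

From H_k ≅ ker(∂_k) / im(∂_{k+1}) we obtain:

  H_0: rank C_0 − rank ∂_1 = 10 − 9 = 1, and the invariant factors of ∂_1 are all 1, so H_0 = Z.
  H_1: rank ker ∂_1 − rank ∂_2 = (30 − 9) − 20 = 1, and ∂_2 has invariant factor 2 > 1, so H_1 = Z ⊕ Z/2.
  H_2: rank ker ∂_2 − rank ∂_3 = (20 − 20) − 0 = 0, and there is no ∂_3, so H_2 = 0.

H_0 ≅ Z,  H_1 ≅ Z ⊕ Z/2,  H_2 = 0.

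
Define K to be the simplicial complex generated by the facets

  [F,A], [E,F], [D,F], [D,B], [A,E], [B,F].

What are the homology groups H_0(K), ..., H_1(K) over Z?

Take the total order A < B < D < E < F on the vertex set. Then K (dimension 1) consists of the simplices:

  0-simplices (5): A, B, D, E, F
  1-simplices (6): AE, AF, BD, BF, DF, EF

Hence C_0 ≅ Z^5, C_1 ≅ Z^6.

∂_1: C_1 → C_0 maps an edge to its endpoints' difference, ∂[p,q] = q − p.
The resulting 5×6 matrix has rank 4, and its Smith normal form has invariant factors (1,1,1,1).

Reading off H_k = ker ∂_k / im ∂_{k+1}:

  H_0: rank C_0 − rank ∂_1 = 5 − 4 = 1, and the invariant factors of ∂_1 are all 1, so H_0 = Z.
  H_1: rank ker ∂_1 − rank ∂_2 = (6 − 4) − 0 = 2, and there is no ∂_2, so H_1 = Z^2.

H_0 ≅ Z,  H_1 ≅ Z^2.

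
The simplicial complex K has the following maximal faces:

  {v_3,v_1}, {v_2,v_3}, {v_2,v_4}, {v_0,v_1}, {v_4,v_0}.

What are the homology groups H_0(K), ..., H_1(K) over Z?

Take the total order v_0 < v_1 < v_2 < v_3 < v_4 on the vertex set. Then K (dimension 1) consists of the simplices:

  0-simplices (5): [v_0], [v_1], [v_2], [v_3], [v_4]
  1-simplices (5): [v_0,v_1], [v_0,v_4], [v_1,v_3], [v_2,v_3], [v_2,v_4]

giving chain groups C_0 ≅ Z^5, C_1 ≅ Z^5.

∂_1: C_1 → C_0 is given by ∂[p,q] = [q] − [p]. For instance
  ∂[v_2,v_3] = [v_3] − [v_2].
The resulting 5×5 matrix has rank 4, and its Smith normal form has invariant factors (1,1,1,1).

Now H_k = ker ∂_k / im ∂_{k+1}, so:

  H_0: rank C_0 − rank ∂_1 = 5 − 4 = 1, and the invariant factors of ∂_1 are all 1, so H_0 = Z.
  H_1: rank ker ∂_1 − rank ∂_2 = (5 − 4) − 0 = 1, and there is no ∂_2, so H_1 = Z.

As a check, the Euler characteristic is 5 − 5 = 0, which agrees with 1 − 1 = 0.
(K is a triangulation of the circle S^1.)

H_0 ≅ Z,  H_1 ≅ Z.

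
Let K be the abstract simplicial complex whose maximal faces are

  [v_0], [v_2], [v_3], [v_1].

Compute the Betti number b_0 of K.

b_0 = 4.

We work with the vertex ordering v_0 < v_1 < v_2 < v_3. The simplices of K, each written with vertices in increasing order, are:

  0-simplices (4): [v_0], [v_1], [v_2], [v_3]

so the chain groups are C_0 ≅ Z^4.

Computing H_k = (kernel of ∂_k) / (image of ∂_{k+1}):

  H_0: rank C_0 − rank ∂_1 = 4 − 0 = 4, and there is no ∂_1, so H_0 ≅ Z^4.

Hence the Betti numbers are b_0 = 4.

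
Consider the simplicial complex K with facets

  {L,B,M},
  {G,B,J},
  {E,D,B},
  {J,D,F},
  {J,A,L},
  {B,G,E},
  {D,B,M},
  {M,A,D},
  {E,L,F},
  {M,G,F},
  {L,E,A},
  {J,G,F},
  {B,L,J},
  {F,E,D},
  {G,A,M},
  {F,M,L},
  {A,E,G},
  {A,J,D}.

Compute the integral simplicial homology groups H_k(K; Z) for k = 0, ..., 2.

We work with the vertex ordering A < B < D < E < F < G < J < L < M. The simplices of K, each written with vertices in increasing order, are:

  0-simplices (9): A, B, D, E, F, G, J, L, M
  1-simplices (27): AD, AE, AG, AJ, AL, AM, BD, BE, BG, BJ, BL, BM, DE, DF, DJ, DM, EF, EG, EL, FG, FJ, FL, FM, GJ, GM, JL, LM
  2-simplices (18): ADJ, ADM, AEG, AEL, AGM, AJL, BDE, BDM, BEG, BGJ, BJL, BLM, DEF, DFJ, EFL, FGJ, FGM, FLM

giving chain groups C_0 ≅ Z^9, C_1 ≅ Z^27, C_2 ≅ Z^18.

∂_1: C_1 → C_0 sends each edge [p,q] (with p < q) to q − p. For instance
  ∂AD = D − A.
As a 9×27 matrix over Z this has rank 8, with invariant factors (1,1,1,1,1,1,1,1).

The boundary map ∂_2: C_2 → C_1 acts by ∂[p,q,r] = [q,r] − [p,r] + [p,q]. For instance
  ∂BDE = DE − BE + BD,
  ∂AEG = EG − AG + AE.
As a 27×18 matrix over Z this has rank 17, with invariant factors (1,1,1,1,1,1,1,1,1,1,1,1,1,1,1,1,1).

Computing H_k = (kernel of ∂_k) / (image of ∂_{k+1}):

  H_0: rank C_0 − rank ∂_1 = 9 − 8 = 1, and the invariant factors of ∂_1 are all 1, so H_0 = Z.
  H_1: rank ker ∂_1 − rank ∂_2 = (27 − 8) − 17 = 2, and the invariant factors of ∂_2 are all 1, so H_1 = Z^2.
  H_2: rank ker ∂_2 − rank ∂_3 = (18 − 17) − 0 = 1, and there is no ∂_3, so H_2 = Z.

H_0 = Z,  H_1 = Z^2,  H_2 = Z.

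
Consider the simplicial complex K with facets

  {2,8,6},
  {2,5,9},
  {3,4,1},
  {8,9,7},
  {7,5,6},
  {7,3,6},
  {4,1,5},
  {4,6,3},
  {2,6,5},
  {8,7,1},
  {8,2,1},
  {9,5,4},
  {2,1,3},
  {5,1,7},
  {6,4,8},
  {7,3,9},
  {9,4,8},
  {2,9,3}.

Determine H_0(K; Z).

Fix the vertex order 1 < 2 < 3 < 4 < 5 < 6 < 7 < 8 < 9 and write every simplex with vertices in increasing order. Then dim K = 2 and the simplices of K are:

  0-simplices (9): [1], [2], [3], [4], [5], [6], [7], [8], [9]
  1-simplices (27): (27 of them)
  2-simplices (18): [1,2,3], [1,2,8], [1,3,4], [1,4,5], [1,5,7], [1,7,8], [2,3,9], [2,5,6], [2,5,9], [2,6,8], [3,4,6], [3,6,7], [3,7,9], [4,5,9], [4,6,8], [4,8,9], [5,6,7], [7,8,9]

giving chain groups C_0 ≅ Z^9, C_1 ≅ Z^27, C_2 ≅ Z^18.

Boundary ∂_1: C_1 → C_0 sends each edge [p,q] (with p < q) to q − p. For instance
  ∂[5,7] = [7] − [5].
The resulting 9×27 matrix has rank 8, and its Smith normal form has invariant factors (1,1,1,1,1,1,1,1).

The boundary map ∂_2: C_2 → C_1 sends each 2-simplex [p,q,r] to [q,r] − [p,r] + [p,q]. For instance
  ∂[3,4,6] = [4,6] − [3,6] + [3,4],
  ∂[1,2,8] = [2,8] − [1,8] + [1,2].
This gives a 27×18 integer matrix of rank 17; reducing to Smith normal form yields diagonal entries (1,1,1,1,1,1,1,1,1,1,1,1,1,1,1,1,1).

Now H_k = ker ∂_k / im ∂_{k+1}, so:

  H_0: rank C_0 − rank ∂_1 = 9 − 8 = 1, and the invariant factors of ∂_1 are all 1, so H_0 ≅ Z.

H_0 = Z.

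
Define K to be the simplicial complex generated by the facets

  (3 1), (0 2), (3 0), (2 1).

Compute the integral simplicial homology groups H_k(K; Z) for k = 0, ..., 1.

H_0 ≅ Z,  H_1 ≅ Z.

K has 4 vertices, 4 edges.
rank ∂_0 = 0, rank ∂_1 = 3 ⇒ b_0 = 4 − 0 − 3 = 1; all invariant factors of ∂_1 are 1 so no torsion. So H_0 = Z.
rank ∂_1 = 3, rank ∂_2 = 0 ⇒ b_1 = 4 − 3 − 0 = 1. So H_1 = Z.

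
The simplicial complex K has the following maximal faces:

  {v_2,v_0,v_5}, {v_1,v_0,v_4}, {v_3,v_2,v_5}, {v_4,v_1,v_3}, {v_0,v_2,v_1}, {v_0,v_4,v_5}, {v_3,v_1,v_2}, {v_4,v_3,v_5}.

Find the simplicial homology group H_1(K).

H_1 = 0.

We work with the vertex ordering v_0 < v_1 < v_2 < v_3 < v_4 < v_5. The simplices of K, each written with vertices in increasing order, are:

  0-simplices (6): [v_0], [v_1], [v_2], [v_3], [v_4], [v_5]
  1-simplices (12): [v_0,v_1], [v_0,v_2], [v_0,v_4], [v_0,v_5], [v_1,v_2], [v_1,v_3], [v_1,v_4], [v_2,v_3], [v_2,v_5], [v_3,v_4], [v_3,v_5], [v_4,v_5]
  2-simplices (8): [v_0,v_1,v_2], [v_0,v_1,v_4], [v_0,v_2,v_5], [v_0,v_4,v_5], [v_1,v_2,v_3], [v_1,v_3,v_4], [v_2,v_3,v_5], [v_3,v_4,v_5]

Hence C_0 ≅ Z^6, C_1 ≅ Z^12, C_2 ≅ Z^8.

The boundary map ∂_1: C_1 → C_0 maps an edge to its endpoints' difference, ∂[p,q] = q − p.
The 6×12 boundary matrix has rank 5 and Smith normal form diag(1,1,1,1,1).

∂_2: C_2 → C_1 acts by ∂[p,q,r] = [q,r] − [p,r] + [p,q]. For instance
  ∂[v_1,v_3,v_4] = [v_3,v_4] − [v_1,v_4] + [v_1,v_3],
  ∂[v_0,v_4,v_5] = [v_4,v_5] − [v_0,v_5] + [v_0,v_4].
As a 12×8 matrix over Z this has rank 7, with invariant factors (1,1,1,1,1,1,1).

From H_k ≅ ker(∂_k) / im(∂_{k+1}) we obtain:

  H_1: rank ker ∂_1 − rank ∂_2 = (12 − 5) − 7 = 0, and the invariant factors of ∂_2 are all 1, so H_1 ≅ 0.

(K is a triangulation of the 2-sphere S^2.)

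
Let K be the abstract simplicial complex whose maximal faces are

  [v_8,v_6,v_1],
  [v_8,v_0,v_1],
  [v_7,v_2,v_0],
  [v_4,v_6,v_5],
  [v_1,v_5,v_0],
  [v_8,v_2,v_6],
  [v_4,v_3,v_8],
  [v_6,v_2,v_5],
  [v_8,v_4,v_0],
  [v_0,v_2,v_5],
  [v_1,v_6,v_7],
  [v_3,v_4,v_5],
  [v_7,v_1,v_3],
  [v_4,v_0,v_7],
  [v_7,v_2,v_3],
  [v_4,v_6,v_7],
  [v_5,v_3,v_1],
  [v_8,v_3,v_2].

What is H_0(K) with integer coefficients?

We work with the vertex ordering v_0 < v_1 < v_2 < v_3 < v_4 < v_5 < v_6 < v_7 < v_8. The simplices of K, each written with vertices in increasing order, are:

  0-simplices (9): [v_0], [v_1], [v_2], [v_3], [v_4], [v_5], [v_6], [v_7], [v_8]
  1-simplices (27): (27 of them)
  2-simplices (18): (18 of them)

giving chain groups C_0 ≅ Z^9, C_1 ≅ Z^27, C_2 ≅ Z^18.

The boundary map ∂_1: C_1 → C_0 maps an edge to its endpoints' difference, ∂[p,q] = q − p. For instance
  ∂[v_3,v_5] = [v_5] − [v_3].
This gives a 9×27 integer matrix of rank 8; reducing to Smith normal form yields diagonal entries (1,1,1,1,1,1,1,1).

The boundary map ∂_2: C_2 → C_1 acts by ∂[p,q,r] = [q,r] − [p,r] + [p,q]. For instance
  ∂[v_0,v_1,v_8] = [v_1,v_8] − [v_0,v_8] + [v_0,v_1],
  ∂[v_3,v_4,v_8] = [v_4,v_8] − [v_3,v_8] + [v_3,v_4].
The resulting 27×18 matrix has rank 17, and its Smith normal form has invariant factors (1,1,1,1,1,1,1,1,1,1,1,1,1,1,1,1,1).

Computing H_k = (kernel of ∂_k) / (image of ∂_{k+1}):

  H_0: rank C_0 − rank ∂_1 = 9 − 8 = 1, and the invariant factors of ∂_1 are all 1, so H_0 = Z.

H_0 = Z.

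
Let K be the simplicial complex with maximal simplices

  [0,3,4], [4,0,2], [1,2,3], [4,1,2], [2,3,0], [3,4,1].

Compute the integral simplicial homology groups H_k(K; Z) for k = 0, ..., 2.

H_0 = Z,  H_1 = 0,  H_2 = Z.

Fix the vertex order 0 < 1 < 2 < 3 < 4 and write every simplex with vertices in increasing order. Then dim K = 2 and the simplices of K are:

  0-simplices (5): [0], [1], [2], [3], [4]
  1-simplices (9): [0,2], [0,3], [0,4], [1,2], [1,3], [1,4], [2,3], [2,4], [3,4]
  2-simplices (6): [0,2,3], [0,2,4], [0,3,4], [1,2,3], [1,2,4], [1,3,4]

so the chain groups are C_0 ≅ Z^5, C_1 ≅ Z^9, C_2 ≅ Z^6.

∂_1: C_1 → C_0 is given by ∂[p,q] = [q] − [p].
This gives a 5×9 integer matrix of rank 4; reducing to Smith normal form yields diagonal entries (1,1,1,1).

∂_2: C_2 → C_1 maps a triangle to the signed sum of its edges. For instance
  ∂[0,2,3] = [2,3] − [0,3] + [0,2],
  ∂[0,3,4] = [3,4] − [0,4] + [0,3].
The resulting 9×6 matrix has rank 5, and its Smith normal form has invariant factors (1,1,1,1,1).

Reading off H_k = ker ∂_k / im ∂_{k+1}:

  H_0: rank C_0 − rank ∂_1 = 5 − 4 = 1, and the invariant factors of ∂_1 are all 1, so H_0 = Z.
  H_1: rank ker ∂_1 − rank ∂_2 = (9 − 4) − 5 = 0, and the invariant factors of ∂_2 are all 1, so H_1 = 0.
  H_2: rank ker ∂_2 − rank ∂_3 = (6 − 5) − 0 = 1, and there is no ∂_3, so H_2 = Z.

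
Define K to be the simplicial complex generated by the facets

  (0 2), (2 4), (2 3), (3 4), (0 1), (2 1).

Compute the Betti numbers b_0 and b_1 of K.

b_0 = 1, b_1 = 2.

Order the vertices as 0 < 1 < 2 < 3 < 4. Listing each simplex with vertices in this order, K has dimension 1 with simplices:

  0-simplices (5): [0], [1], [2], [3], [4]
  1-simplices (6): [0,1], [0,2], [1,2], [2,3], [2,4], [3,4]

giving chain groups C_0 ≅ Z^5, C_1 ≅ Z^6.

Boundary ∂_1: C_1 → C_0 is given by ∂[p,q] = [q] − [p]. For instance
  ∂[0,1] = [1] − [0].
This gives a 5×6 integer matrix of rank 4; reducing to Smith normal form yields diagonal entries (1,1,1,1).

From H_k ≅ ker(∂_k) / im(∂_{k+1}) we obtain:

  H_0: rank C_0 − rank ∂_1 = 5 − 4 = 1, and the invariant factors of ∂_1 are all 1, so H_0 ≅ Z.
  H_1: rank ker ∂_1 − rank ∂_2 = (6 − 4) − 0 = 2, and there is no ∂_2, so H_1 ≅ Z^2.

(K is a triangulation of a wedge of 2 circles.)

Hence the Betti numbers are b_0 = 1, b_1 = 2.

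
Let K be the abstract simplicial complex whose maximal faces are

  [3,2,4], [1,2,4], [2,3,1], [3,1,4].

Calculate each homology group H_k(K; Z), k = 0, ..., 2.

H_0 ≅ Z,  H_1 = 0,  H_2 ≅ Z.

Take the total order 1 < 2 < 3 < 4 on the vertex set. Then K (dimension 2) consists of the simplices:

  0-simplices (4): [1], [2], [3], [4]
  1-simplices (6): [1,2], [1,3], [1,4], [2,3], [2,4], [3,4]
  2-simplices (4): [1,2,3], [1,2,4], [1,3,4], [2,3,4]

Hence C_0 ≅ Z^4, C_1 ≅ Z^6, C_2 ≅ Z^4.

Boundary ∂_1: C_1 → C_0 is given by ∂[p,q] = [q] − [p].
The 4×6 boundary matrix has rank 3 and Smith normal form diag(1,1,1).

Boundary ∂_2: C_2 → C_1 sends each 2-simplex [p,q,r] to [q,r] − [p,r] + [p,q]. For instance
  ∂[1,3,4] = [3,4] − [1,4] + [1,3],
  ∂[2,3,4] = [3,4] − [2,4] + [2,3].
The resulting 6×4 matrix has rank 3, and its Smith normal form has invariant factors (1,1,1).

Reading off H_k = ker ∂_k / im ∂_{k+1}:

  H_0: rank C_0 − rank ∂_1 = 4 − 3 = 1, and the invariant factors of ∂_1 are all 1, so H_0 ≅ Z.
  H_1: rank ker ∂_1 − rank ∂_2 = (6 − 3) − 3 = 0, and the invariant factors of ∂_2 are all 1, so H_1 ≅ 0.
  H_2: rank ker ∂_2 − rank ∂_3 = (4 − 3) − 0 = 1, and there is no ∂_3, so H_2 ≅ Z.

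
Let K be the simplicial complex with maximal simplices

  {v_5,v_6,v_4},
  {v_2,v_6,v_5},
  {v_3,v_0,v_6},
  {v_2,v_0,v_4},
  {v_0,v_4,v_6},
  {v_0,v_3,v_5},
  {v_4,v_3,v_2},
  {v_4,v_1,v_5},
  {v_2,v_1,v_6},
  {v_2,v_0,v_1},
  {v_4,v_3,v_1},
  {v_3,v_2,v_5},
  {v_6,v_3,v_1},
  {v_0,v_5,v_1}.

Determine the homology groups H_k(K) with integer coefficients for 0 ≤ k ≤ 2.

K has 7 vertices, 21 edges, 14 triangles.
rank ∂_0 = 0, rank ∂_1 = 6 ⇒ b_0 = 7 − 0 − 6 = 1; all invariant factors of ∂_1 are 1 so no torsion. So H_0 ≅ Z.
rank ∂_1 = 6, rank ∂_2 = 13 ⇒ b_1 = 21 − 6 − 13 = 2; all invariant factors of ∂_2 are 1 so no torsion. So H_1 ≅ Z^2.
rank ∂_2 = 13, rank ∂_3 = 0 ⇒ b_2 = 14 − 13 − 0 = 1. So H_2 ≅ Z.

H_0 ≅ Z,  H_1 ≅ Z^2,  H_2 ≅ Z.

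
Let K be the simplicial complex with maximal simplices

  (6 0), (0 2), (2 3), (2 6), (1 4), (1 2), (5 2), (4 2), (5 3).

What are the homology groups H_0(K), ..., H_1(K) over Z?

H_0 = Z,  H_1 = Z^3.

Fix the vertex order 0 < 1 < 2 < 3 < 4 < 5 < 6 and write every simplex with vertices in increasing order. Then dim K = 1 and the simplices of K are:

  0-simplices (7): [0], [1], [2], [3], [4], [5], [6]
  1-simplices (9): [0,2], [0,6], [1,2], [1,4], [2,3], [2,4], [2,5], [2,6], [3,5]

so the chain groups are C_0 ≅ Z^7, C_1 ≅ Z^9.

Boundary ∂_1: C_1 → C_0 maps an edge to its endpoints' difference, ∂[p,q] = q − p.
As a 7×9 matrix over Z this has rank 6, with invariant factors (1,1,1,1,1,1).

Reading off H_k = ker ∂_k / im ∂_{k+1}:

  H_0: rank C_0 − rank ∂_1 = 7 − 6 = 1, and the invariant factors of ∂_1 are all 1, so H_0 = Z.
  H_1: rank ker ∂_1 − rank ∂_2 = (9 − 6) − 0 = 3, and there is no ∂_2, so H_1 = Z^3.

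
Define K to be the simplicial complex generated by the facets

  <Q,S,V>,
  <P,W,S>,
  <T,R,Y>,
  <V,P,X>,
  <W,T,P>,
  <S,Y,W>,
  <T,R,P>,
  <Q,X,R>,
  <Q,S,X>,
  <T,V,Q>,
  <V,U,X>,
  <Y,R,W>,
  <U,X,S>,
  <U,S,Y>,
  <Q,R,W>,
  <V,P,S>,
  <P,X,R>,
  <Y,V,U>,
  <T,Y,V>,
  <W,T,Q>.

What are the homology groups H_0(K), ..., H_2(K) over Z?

Take the total order P < Q < R < S < T < U < V < W < X < Y on the vertex set. Then K (dimension 2) consists of the simplices:

  0-simplices (10): P, Q, R, S, T, U, V, W, X, Y
  1-simplices (30): PR, PS, PT, PV, PW, PX, QR, QS, QT, QV, QW, QX, RT, RW, RX, RY, SU, SV, SW, SX, SY, TV, TW, TY, UV, UX, UY, VX, VY, WY
  2-simplices (20): PRT, PRX, PSV, PSW, PTW, PVX, QRW, QRX, QSV, QSX, QTV, QTW, RTY, RWY, SUX, SUY, SWY, TVY, UVX, UVY

so the chain groups are C_0 ≅ Z^10, C_1 ≅ Z^30, C_2 ≅ Z^20.

∂_1: C_1 → C_0 is given by ∂[p,q] = [q] − [p]. For instance
  ∂SY = Y − S.
The 10×30 boundary matrix has rank 9 and Smith normal form diag(1,1,1,1,1,1,1,1,1).

∂_2: C_2 → C_1 sends each 2-simplex [p,q,r] to [q,r] − [p,r] + [p,q]. For instance
  ∂PSW = SW − PW + PS,
  ∂QRW = RW − QW + QR.
The 30×20 boundary matrix has rank 20 and Smith normal form diag(1,1,1,1,1,1,1,1,1,1,1,1,1,1,1,1,1,1,1,2).

Computing H_k = (kernel of ∂_k) / (image of ∂_{k+1}):

  H_0: rank C_0 − rank ∂_1 = 10 − 9 = 1, and the invariant factors of ∂_1 are all 1, so H_0 ≅ Z.
  H_1: rank ker ∂_1 − rank ∂_2 = (30 − 9) − 20 = 1, and ∂_2 has invariant factor 2 > 1, so H_1 ≅ Z × Z/2.
  H_2: rank ker ∂_2 − rank ∂_3 = (20 − 20) − 0 = 0, and there is no ∂_3, so H_2 ≅ 0.

H_0 ≅ Z,  H_1 ≅ Z × Z/2,  H_2 = 0.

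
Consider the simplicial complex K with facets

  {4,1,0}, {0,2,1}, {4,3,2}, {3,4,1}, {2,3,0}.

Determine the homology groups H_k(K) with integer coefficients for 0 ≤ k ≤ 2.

Fix the vertex order 0 < 1 < 2 < 3 < 4 and write every simplex with vertices in increasing order. Then dim K = 2 and the simplices of K are:

  0-simplices (5): [0], [1], [2], [3], [4]
  1-simplices (10): [0,1], [0,2], [0,3], [0,4], [1,2], [1,3], [1,4], [2,3], [2,4], [3,4]
  2-simplices (5): [0,1,2], [0,1,4], [0,2,3], [1,3,4], [2,3,4]

so the chain groups are C_0 ≅ Z^5, C_1 ≅ Z^10, C_2 ≅ Z^5.

Boundary ∂_1: C_1 → C_0 sends each edge [p,q] (with p < q) to q − p. For instance
  ∂[0,4] = [4] − [0].
This gives a 5×10 integer matrix of rank 4; reducing to Smith normal form yields diagonal entries (1,1,1,1).

The boundary map ∂_2: C_2 → C_1 acts by ∂[p,q,r] = [q,r] − [p,r] + [p,q]. For instance
  ∂[2,3,4] = [3,4] − [2,4] + [2,3],
  ∂[0,1,2] = [1,2] − [0,2] + [0,1].
This gives a 10×5 integer matrix of rank 5; reducing to Smith normal form yields diagonal entries (1,1,1,1,1).

Computing H_k = (kernel of ∂_k) / (image of ∂_{k+1}):

  H_0: rank C_0 − rank ∂_1 = 5 − 4 = 1, and the invariant factors of ∂_1 are all 1, so H_0 ≅ Z.
  H_1: rank ker ∂_1 − rank ∂_2 = (10 − 4) − 5 = 1, and the invariant factors of ∂_2 are all 1, so H_1 ≅ Z.
  H_2: rank ker ∂_2 − rank ∂_3 = (5 − 5) − 0 = 0, and there is no ∂_3, so H_2 ≅ 0.

H_0 = Z,  H_1 = Z,  H_2 = 0.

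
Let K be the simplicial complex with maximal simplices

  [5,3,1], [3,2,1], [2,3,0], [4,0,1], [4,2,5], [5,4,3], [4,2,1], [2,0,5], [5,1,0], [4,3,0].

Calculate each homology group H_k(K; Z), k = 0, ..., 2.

H_0 ≅ Z,  H_1 ≅ Z/2Z,  H_2 = 0.

We work with the vertex ordering 0 < 1 < 2 < 3 < 4 < 5. The simplices of K, each written with vertices in increasing order, are:

  0-simplices (6): [0], [1], [2], [3], [4], [5]
  1-simplices (15): [0,1], [0,2], [0,3], [0,4], [0,5], [1,2], [1,3], [1,4], [1,5], [2,3], [2,4], [2,5], [3,4], [3,5], [4,5]
  2-simplices (10): [0,1,4], [0,1,5], [0,2,3], [0,2,5], [0,3,4], [1,2,3], [1,2,4], [1,3,5], [2,4,5], [3,4,5]

Hence C_0 ≅ Z^6, C_1 ≅ Z^15, C_2 ≅ Z^10.

∂_1: C_1 → C_0 sends each edge [p,q] (with p < q) to q − p. For instance
  ∂[0,1] = [1] − [0].
As a 6×15 matrix over Z this has rank 5, with invariant factors (1,1,1,1,1).

The boundary map ∂_2: C_2 → C_1 maps a triangle to the signed sum of its edges. For instance
  ∂[1,3,5] = [3,5] − [1,5] + [1,3],
  ∂[0,3,4] = [3,4] − [0,4] + [0,3].
The resulting 15×10 matrix has rank 10, and its Smith normal form has invariant factors (1,1,1,1,1,1,1,1,1,2).

Now H_k = ker ∂_k / im ∂_{k+1}, so:

  H_0: rank C_0 − rank ∂_1 = 6 − 5 = 1, and the invariant factors of ∂_1 are all 1, so H_0 = Z.
  H_1: rank ker ∂_1 − rank ∂_2 = (15 − 5) − 10 = 0, and ∂_2 has invariant factor 2 > 1, so H_1 = Z/2Z.
  H_2: rank ker ∂_2 − rank ∂_3 = (10 − 10) − 0 = 0, and there is no ∂_3, so H_2 = 0.

(K is a triangulation of the real projective plane RP^2.)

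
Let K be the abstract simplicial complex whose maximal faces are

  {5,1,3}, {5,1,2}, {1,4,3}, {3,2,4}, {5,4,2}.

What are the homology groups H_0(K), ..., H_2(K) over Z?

H_0 ≅ Z,  H_1 ≅ Z,  H_2 = 0.

Take the total order 1 < 2 < 3 < 4 < 5 on the vertex set. Then K (dimension 2) consists of the simplices:

  0-simplices (5): [1], [2], [3], [4], [5]
  1-simplices (10): [1,2], [1,3], [1,4], [1,5], [2,3], [2,4], [2,5], [3,4], [3,5], [4,5]
  2-simplices (5): [1,2,5], [1,3,4], [1,3,5], [2,3,4], [2,4,5]

Hence C_0 ≅ Z^5, C_1 ≅ Z^10, C_2 ≅ Z^5.

∂_1: C_1 → C_0 maps an edge to its endpoints' difference, ∂[p,q] = q − p. For instance
  ∂[1,5] = [5] − [1].
As a 5×10 matrix over Z this has rank 4, with invariant factors (1,1,1,1).

∂_2: C_2 → C_1 sends each 2-simplex [p,q,r] to [q,r] − [p,r] + [p,q]. For instance
  ∂[1,2,5] = [2,5] − [1,5] + [1,2],
  ∂[1,3,5] = [3,5] − [1,5] + [1,3].
As a 10×5 matrix over Z this has rank 5, with invariant factors (1,1,1,1,1).

Computing H_k = (kernel of ∂_k) / (image of ∂_{k+1}):

  H_0: rank C_0 − rank ∂_1 = 5 − 4 = 1, and the invariant factors of ∂_1 are all 1, so H_0 = Z.
  H_1: rank ker ∂_1 − rank ∂_2 = (10 − 4) − 5 = 1, and the invariant factors of ∂_2 are all 1, so H_1 = Z.
  H_2: rank ker ∂_2 − rank ∂_3 = (5 − 5) − 0 = 0, and there is no ∂_3, so H_2 = 0.

As a check, the Euler characteristic is 5 − 10 + 5 = 0, which agrees with 1 − 1 + 0 = 0.
(K is a triangulation of the Möbius band.)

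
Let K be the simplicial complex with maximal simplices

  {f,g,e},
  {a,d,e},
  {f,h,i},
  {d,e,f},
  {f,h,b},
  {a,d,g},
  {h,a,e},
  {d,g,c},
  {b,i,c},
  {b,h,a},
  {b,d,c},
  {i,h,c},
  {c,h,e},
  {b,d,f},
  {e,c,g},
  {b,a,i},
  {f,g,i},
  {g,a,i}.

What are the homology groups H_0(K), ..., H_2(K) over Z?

Order the vertices as a < b < c < d < e < f < g < h < i. Listing each simplex with vertices in this order, K has dimension 2 with simplices:

  0-simplices (9): a, b, c, d, e, f, g, h, i
  1-simplices (27): ab, ad, ae, ag, ah, ai, bc, bd, bf, bh, bi, cd, ce, cg, ch, ci, de, df, dg, ef, eg, eh, fg, fh, fi, gi, hi
  2-simplices (18): abh, abi, ade, adg, aeh, agi, bcd, bci, bdf, bfh, cdg, ceg, ceh, chi, def, efg, fgi, fhi

giving chain groups C_0 ≅ Z^9, C_1 ≅ Z^27, C_2 ≅ Z^18.

Boundary ∂_1: C_1 → C_0 sends each edge [p,q] (with p < q) to q − p.
The 9×27 boundary matrix has rank 8 and Smith normal form diag(1,1,1,1,1,1,1,1).

∂_2: C_2 → C_1 maps a triangle to the signed sum of its edges. For instance
  ∂agi = gi − ai + ag,
  ∂abi = bi − ai + ab.
The resulting 27×18 matrix has rank 18, and its Smith normal form has invariant factors (1,1,1,1,1,1,1,1,1,1,1,1,1,1,1,1,1,2).

From H_k ≅ ker(∂_k) / im(∂_{k+1}) we obtain:

  H_0: rank C_0 − rank ∂_1 = 9 − 8 = 1, and the invariant factors of ∂_1 are all 1, so H_0 = Z.
  H_1: rank ker ∂_1 − rank ∂_2 = (27 − 8) − 18 = 1, and ∂_2 has invariant factor 2 > 1, so H_1 = Z ⊕ Z/2.
  H_2: rank ker ∂_2 − rank ∂_3 = (18 − 18) − 0 = 0, and there is no ∂_3, so H_2 = 0.

(K is a triangulation of the Klein bottle.)

H_0 = Z,  H_1 = Z ⊕ Z/2,  H_2 = 0.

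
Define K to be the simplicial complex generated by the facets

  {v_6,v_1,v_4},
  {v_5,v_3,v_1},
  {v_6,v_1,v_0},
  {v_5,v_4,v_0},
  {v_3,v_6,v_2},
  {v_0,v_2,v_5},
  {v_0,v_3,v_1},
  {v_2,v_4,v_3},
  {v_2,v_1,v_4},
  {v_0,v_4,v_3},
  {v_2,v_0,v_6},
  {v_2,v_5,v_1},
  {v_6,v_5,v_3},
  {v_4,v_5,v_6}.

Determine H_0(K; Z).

H_0 = Z.

We work with the vertex ordering v_0 < v_1 < v_2 < v_3 < v_4 < v_5 < v_6. The simplices of K, each written with vertices in increasing order, are:

  0-simplices (7): [v_0], [v_1], [v_2], [v_3], [v_4], [v_5], [v_6]
  1-simplices (21): (21 of them)
  2-simplices (14): (14 of them)

Hence C_0 ≅ Z^7, C_1 ≅ Z^21, C_2 ≅ Z^14.

The boundary map ∂_1: C_1 → C_0 is given by ∂[p,q] = [q] − [p]. For instance
  ∂[v_1,v_6] = [v_6] − [v_1].
The resulting 7×21 matrix has rank 6, and its Smith normal form has invariant factors (1,1,1,1,1,1).

∂_2: C_2 → C_1 acts by ∂[p,q,r] = [q,r] − [p,r] + [p,q]. For instance
  ∂[v_1,v_4,v_6] = [v_4,v_6] − [v_1,v_6] + [v_1,v_4],
  ∂[v_0,v_2,v_6] = [v_2,v_6] − [v_0,v_6] + [v_0,v_2].
The resulting 21×14 matrix has rank 13, and its Smith normal form has invariant factors (1,1,1,1,1,1,1,1,1,1,1,1,1).

Now H_k = ker ∂_k / im ∂_{k+1}, so:

  H_0: rank C_0 − rank ∂_1 = 7 − 6 = 1, and the invariant factors of ∂_1 are all 1, so H_0 ≅ Z.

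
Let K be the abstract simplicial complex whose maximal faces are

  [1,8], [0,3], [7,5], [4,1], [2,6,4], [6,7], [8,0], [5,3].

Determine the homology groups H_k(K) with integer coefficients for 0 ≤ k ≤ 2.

H_0 = Z,  H_1 = Z,  H_2 = 0.

Fix the vertex order 0 < 1 < 2 < 3 < 4 < 5 < 6 < 7 < 8 and write every simplex with vertices in increasing order. Then dim K = 2 and the simplices of K are:

  0-simplices (9): [0], [1], [2], [3], [4], [5], [6], [7], [8]
  1-simplices (10): [0,3], [0,8], [1,4], [1,8], [2,4], [2,6], [3,5], [4,6], [5,7], [6,7]
  2-simplices (1): [2,4,6]

Hence C_0 ≅ Z^9, C_1 ≅ Z^10, C_2 ≅ Z^1.

The boundary map ∂_1: C_1 → C_0 maps an edge to its endpoints' difference, ∂[p,q] = q − p. For instance
  ∂[6,7] = [7] − [6].
As a 9×10 matrix over Z this has rank 8, with invariant factors (1,1,1,1,1,1,1,1).

The boundary map ∂_2: C_2 → C_1 sends each 2-simplex [p,q,r] to [q,r] − [p,r] + [p,q]. For instance
  ∂[2,4,6] = [4,6] − [2,6] + [2,4].
The resulting 10×1 matrix has rank 1, and its Smith normal form has invariant factors (1).

Computing H_k = (kernel of ∂_k) / (image of ∂_{k+1}):

  H_0: rank C_0 − rank ∂_1 = 9 − 8 = 1, and the invariant factors of ∂_1 are all 1, so H_0 = Z.
  H_1: rank ker ∂_1 − rank ∂_2 = (10 − 8) − 1 = 1, and the invariant factors of ∂_2 are all 1, so H_1 = Z.
  H_2: rank ker ∂_2 − rank ∂_3 = (1 − 1) − 0 = 0, and there is no ∂_3, so H_2 = 0.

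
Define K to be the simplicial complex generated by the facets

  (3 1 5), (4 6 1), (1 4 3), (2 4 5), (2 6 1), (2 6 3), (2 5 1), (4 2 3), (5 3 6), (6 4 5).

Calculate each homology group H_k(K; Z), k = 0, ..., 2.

Take the total order 1 < 2 < 3 < 4 < 5 < 6 on the vertex set. Then K (dimension 2) consists of the simplices:

  0-simplices (6): [1], [2], [3], [4], [5], [6]
  1-simplices (15): [1,2], [1,3], [1,4], [1,5], [1,6], [2,3], [2,4], [2,5], [2,6], [3,4], [3,5], [3,6], [4,5], [4,6], [5,6]
  2-simplices (10): [1,2,5], [1,2,6], [1,3,4], [1,3,5], [1,4,6], [2,3,4], [2,3,6], [2,4,5], [3,5,6], [4,5,6]

Hence C_0 ≅ Z^6, C_1 ≅ Z^15, C_2 ≅ Z^10.

The boundary map ∂_1: C_1 → C_0 maps an edge to its endpoints' difference, ∂[p,q] = q − p. For instance
  ∂[2,5] = [5] − [2].
As a 6×15 matrix over Z this has rank 5, with invariant factors (1,1,1,1,1).

The boundary map ∂_2: C_2 → C_1 maps a triangle to the signed sum of its edges. For instance
  ∂[2,3,4] = [3,4] − [2,4] + [2,3],
  ∂[1,2,5] = [2,5] − [1,5] + [1,2].
The resulting 15×10 matrix has rank 10, and its Smith normal form has invariant factors (1,1,1,1,1,1,1,1,1,2).

From H_k ≅ ker(∂_k) / im(∂_{k+1}) we obtain:

  H_0: rank C_0 − rank ∂_1 = 6 − 5 = 1, and the invariant factors of ∂_1 are all 1, so H_0 = Z.
  H_1: rank ker ∂_1 − rank ∂_2 = (15 − 5) − 10 = 0, and ∂_2 has invariant factor 2 > 1, so H_1 = Z/2.
  H_2: rank ker ∂_2 − rank ∂_3 = (10 − 10) − 0 = 0, and there is no ∂_3, so H_2 = 0.

As a check, the Euler characteristic is 6 − 15 + 10 = 1, which agrees with 1 − 0 + 0 = 1.
(K is a triangulation of the real projective plane RP^2.)

H_0 = Z,  H_1 = Z/2,  H_2 = 0.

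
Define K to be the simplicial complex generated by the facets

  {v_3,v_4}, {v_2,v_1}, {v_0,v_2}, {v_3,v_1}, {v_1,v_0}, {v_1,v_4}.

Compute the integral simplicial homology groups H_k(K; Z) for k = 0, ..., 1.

Order the vertices as v_0 < v_1 < v_2 < v_3 < v_4. Listing each simplex with vertices in this order, K has dimension 1 with simplices:

  0-simplices (5): [v_0], [v_1], [v_2], [v_3], [v_4]
  1-simplices (6): [v_0,v_1], [v_0,v_2], [v_1,v_2], [v_1,v_3], [v_1,v_4], [v_3,v_4]

so the chain groups are C_0 ≅ Z^5, C_1 ≅ Z^6.

The boundary map ∂_1: C_1 → C_0 sends each edge [p,q] (with p < q) to q − p. For instance
  ∂[v_3,v_4] = [v_4] − [v_3].
This gives a 5×6 integer matrix of rank 4; reducing to Smith normal form yields diagonal entries (1,1,1,1).

Reading off H_k = ker ∂_k / im ∂_{k+1}:

  H_0: rank C_0 − rank ∂_1 = 5 − 4 = 1, and the invariant factors of ∂_1 are all 1, so H_0 ≅ Z.
  H_1: rank ker ∂_1 − rank ∂_2 = (6 − 4) − 0 = 2, and there is no ∂_2, so H_1 ≅ Z^2.

As a check, the Euler characteristic is 5 − 6 = -1, which agrees with 1 − 2 = -1.
(K is a triangulation of a wedge of 2 circles.)

H_0 ≅ Z,  H_1 ≅ Z^2.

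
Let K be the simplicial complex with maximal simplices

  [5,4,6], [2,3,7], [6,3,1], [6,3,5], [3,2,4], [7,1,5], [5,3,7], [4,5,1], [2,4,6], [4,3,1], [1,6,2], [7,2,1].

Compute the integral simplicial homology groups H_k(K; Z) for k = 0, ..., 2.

K has 7 vertices, 18 edges, 12 triangles.
rank ∂_0 = 0, rank ∂_1 = 6 ⇒ b_0 = 7 − 0 − 6 = 1; all invariant factors of ∂_1 are 1 so no torsion. So H_0 ≅ Z.
rank ∂_1 = 6, rank ∂_2 = 12 ⇒ b_1 = 18 − 6 − 12 = 0; ∂_2 has invariant factor(s) [2] giving torsion. So H_1 ≅ Z/2.
rank ∂_2 = 12, rank ∂_3 = 0 ⇒ b_2 = 12 − 12 − 0 = 0. So H_2 ≅ 0.

H_0 = Z,  H_1 = Z/2,  H_2 = 0.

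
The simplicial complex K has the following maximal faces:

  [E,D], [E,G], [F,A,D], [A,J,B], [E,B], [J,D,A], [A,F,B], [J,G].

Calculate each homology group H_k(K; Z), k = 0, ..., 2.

H_0 ≅ Z,  H_1 ≅ Z^2,  H_2 = 0.

Fix the vertex order A < B < D < E < F < G < J and write every simplex with vertices in increasing order. Then dim K = 2 and the simplices of K are:

  0-simplices (7): A, B, D, E, F, G, J
  1-simplices (12): AB, AD, AF, AJ, BE, BF, BJ, DE, DF, DJ, EG, GJ
  2-simplices (4): ABF, ABJ, ADF, ADJ

giving chain groups C_0 ≅ Z^7, C_1 ≅ Z^12, C_2 ≅ Z^4.

Boundary ∂_1: C_1 → C_0 maps an edge to its endpoints' difference, ∂[p,q] = q − p. For instance
  ∂BE = E − B.
As a 7×12 matrix over Z this has rank 6, with invariant factors (1,1,1,1,1,1).

∂_2: C_2 → C_1 maps a triangle to the signed sum of its edges. For instance
  ∂ADJ = DJ − AJ + AD,
  ∂ADF = DF − AF + AD.
As a 12×4 matrix over Z this has rank 4, with invariant factors (1,1,1,1).

Now H_k = ker ∂_k / im ∂_{k+1}, so:

  H_0: rank C_0 − rank ∂_1 = 7 − 6 = 1, and the invariant factors of ∂_1 are all 1, so H_0 ≅ Z.
  H_1: rank ker ∂_1 − rank ∂_2 = (12 − 6) − 4 = 2, and the invariant factors of ∂_2 are all 1, so H_1 ≅ Z^2.
  H_2: rank ker ∂_2 − rank ∂_3 = (4 − 4) − 0 = 0, and there is no ∂_3, so H_2 ≅ 0.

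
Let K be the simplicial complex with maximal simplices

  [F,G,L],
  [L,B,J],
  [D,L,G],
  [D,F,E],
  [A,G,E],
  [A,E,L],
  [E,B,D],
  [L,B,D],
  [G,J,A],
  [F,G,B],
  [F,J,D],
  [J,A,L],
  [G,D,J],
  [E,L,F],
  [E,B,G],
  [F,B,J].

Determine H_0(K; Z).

H_0 = Z.

K has 8 vertices, 24 edges, 16 triangles.
rank ∂_0 = 0, rank ∂_1 = 7 ⇒ b_0 = 8 − 0 − 7 = 1; all invariant factors of ∂_1 are 1 so no torsion. So H_0 = Z.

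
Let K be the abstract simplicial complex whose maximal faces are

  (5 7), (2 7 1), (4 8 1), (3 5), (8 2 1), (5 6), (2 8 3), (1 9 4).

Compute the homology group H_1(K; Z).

We work with the vertex ordering 1 < 2 < 3 < 4 < 5 < 6 < 7 < 8 < 9. The simplices of K, each written with vertices in increasing order, are:

  0-simplices (9): [1], [2], [3], [4], [5], [6], [7], [8], [9]
  1-simplices (14): [1,2], [1,4], [1,7], [1,8], [1,9], [2,3], [2,7], [2,8], [3,5], [3,8], [4,8], [4,9], [5,6], [5,7]
  2-simplices (5): [1,2,7], [1,2,8], [1,4,8], [1,4,9], [2,3,8]

Hence C_0 ≅ Z^9, C_1 ≅ Z^14, C_2 ≅ Z^5.

∂_1: C_1 → C_0 maps an edge to its endpoints' difference, ∂[p,q] = q − p.
The resulting 9×14 matrix has rank 8, and its Smith normal form has invariant factors (1,1,1,1,1,1,1,1).

The boundary map ∂_2: C_2 → C_1 maps a triangle to the signed sum of its edges. For instance
  ∂[1,4,9] = [4,9] − [1,9] + [1,4],
  ∂[1,4,8] = [4,8] − [1,8] + [1,4].
The 14×5 boundary matrix has rank 5 and Smith normal form diag(1,1,1,1,1).

Reading off H_k = ker ∂_k / im ∂_{k+1}:

  H_1: rank ker ∂_1 − rank ∂_2 = (14 − 8) − 5 = 1, and the invariant factors of ∂_2 are all 1, so H_1 ≅ Z.

H_1 ≅ Z.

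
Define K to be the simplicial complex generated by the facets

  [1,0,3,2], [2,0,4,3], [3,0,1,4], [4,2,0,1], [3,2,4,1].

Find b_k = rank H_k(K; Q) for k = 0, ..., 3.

b_0 = 1, b_1 = 0, b_2 = 0, b_3 = 1.

Order the vertices as 0 < 1 < 2 < 3 < 4. Listing each simplex with vertices in this order, K has dimension 3 with simplices:

  0-simplices (5): [0], [1], [2], [3], [4]
  1-simplices (10): [0,1], [0,2], [0,3], [0,4], [1,2], [1,3], [1,4], [2,3], [2,4], [3,4]
  2-simplices (10): [0,1,2], [0,1,3], [0,1,4], [0,2,3], [0,2,4], [0,3,4], [1,2,3], [1,2,4], [1,3,4], [2,3,4]
  3-simplices (5): [0,1,2,3], [0,1,2,4], [0,1,3,4], [0,2,3,4], [1,2,3,4]

Hence C_0 ≅ Z^5, C_1 ≅ Z^10, C_2 ≅ Z^10, C_3 ≅ Z^5.

Boundary ∂_1: C_1 → C_0 is given by ∂[p,q] = [q] − [p].
The resulting 5×10 matrix has rank 4, and its Smith normal form has invariant factors (1,1,1,1).

∂_2: C_2 → C_1 maps a triangle to the signed sum of its edges. For instance
  ∂[0,1,2] = [1,2] − [0,2] + [0,1],
  ∂[1,3,4] = [3,4] − [1,4] + [1,3].
The 10×10 boundary matrix has rank 6 and Smith normal form diag(1,1,1,1,1,1).

∂_3: C_3 → C_2 sends each 3-simplex σ to the alternating sum Σ_i (−1)^i (σ with its i-th vertex removed). For instance
  ∂[0,1,2,4] = [1,2,4] − [0,2,4] + [0,1,4] − [0,1,2],
  ∂[0,1,2,3] = [1,2,3] − [0,2,3] + [0,1,3] − [0,1,2].
The resulting 10×5 matrix has rank 4, and its Smith normal form has invariant factors (1,1,1,1).

Now H_k = ker ∂_k / im ∂_{k+1}, so:

  H_0: rank C_0 − rank ∂_1 = 5 − 4 = 1, and the invariant factors of ∂_1 are all 1, so H_0 = Z.
  H_1: rank ker ∂_1 − rank ∂_2 = (10 − 4) − 6 = 0, and the invariant factors of ∂_2 are all 1, so H_1 = 0.
  H_2: rank ker ∂_2 − rank ∂_3 = (10 − 6) − 4 = 0, and the invariant factors of ∂_3 are all 1, so H_2 = 0.
  H_3: rank ker ∂_3 − rank ∂_4 = (5 − 4) − 0 = 1, and there is no ∂_4, so H_3 = Z.

As a check, the Euler characteristic is 5 − 10 + 10 − 5 = 0, which agrees with 1 − 0 + 0 − 1 = 0.

Hence the Betti numbers are b_0 = 1, b_1 = 0, b_2 = 0, b_3 = 1.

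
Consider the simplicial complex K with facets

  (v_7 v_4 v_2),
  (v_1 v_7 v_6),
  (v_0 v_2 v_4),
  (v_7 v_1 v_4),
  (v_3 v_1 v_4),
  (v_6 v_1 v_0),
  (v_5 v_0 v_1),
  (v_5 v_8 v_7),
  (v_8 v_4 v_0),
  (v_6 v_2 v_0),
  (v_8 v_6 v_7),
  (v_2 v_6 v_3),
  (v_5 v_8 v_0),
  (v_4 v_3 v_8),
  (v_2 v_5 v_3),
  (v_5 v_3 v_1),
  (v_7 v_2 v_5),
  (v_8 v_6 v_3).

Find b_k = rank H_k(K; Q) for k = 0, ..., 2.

K has 9 vertices, 27 edges, 18 triangles.
rank ∂_0 = 0, rank ∂_1 = 8 ⇒ b_0 = 9 − 0 − 8 = 1; all invariant factors of ∂_1 are 1 so no torsion. So H_0 ≅ Z.
rank ∂_1 = 8, rank ∂_2 = 17 ⇒ b_1 = 27 − 8 − 17 = 2; all invariant factors of ∂_2 are 1 so no torsion. So H_1 ≅ Z^2.
rank ∂_2 = 17, rank ∂_3 = 0 ⇒ b_2 = 18 − 17 − 0 = 1. So H_2 ≅ Z.

b_0 = 1, b_1 = 2, b_2 = 1.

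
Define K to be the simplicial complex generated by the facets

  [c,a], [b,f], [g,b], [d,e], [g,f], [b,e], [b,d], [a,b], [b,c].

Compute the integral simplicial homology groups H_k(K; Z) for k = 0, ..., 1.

K has 7 vertices, 9 edges.
rank ∂_0 = 0, rank ∂_1 = 6 ⇒ b_0 = 7 − 0 − 6 = 1; all invariant factors of ∂_1 are 1 so no torsion. So H_0 ≅ Z.
rank ∂_1 = 6, rank ∂_2 = 0 ⇒ b_1 = 9 − 6 − 0 = 3. So H_1 ≅ Z^3.

H_0 = Z,  H_1 = Z^3.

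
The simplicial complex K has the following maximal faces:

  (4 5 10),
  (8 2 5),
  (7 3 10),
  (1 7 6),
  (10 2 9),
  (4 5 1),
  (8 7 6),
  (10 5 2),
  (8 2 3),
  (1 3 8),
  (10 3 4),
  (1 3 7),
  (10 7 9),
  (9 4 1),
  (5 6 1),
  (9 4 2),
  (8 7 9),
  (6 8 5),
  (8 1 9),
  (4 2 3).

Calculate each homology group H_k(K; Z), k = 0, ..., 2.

H_0 = Z,  H_1 = Z ⊕ Z/2,  H_2 = 0.

Take the total order 1 < 2 < 3 < 4 < 5 < 6 < 7 < 8 < 9 < 10 on the vertex set. Then K (dimension 2) consists of the simplices:

  0-simplices (10): [1], [2], [3], [4], [5], [6], [7], [8], [9], [10]
  1-simplices (30): (30 of them)
  2-simplices (20): (20 of them)

giving chain groups C_0 ≅ Z^10, C_1 ≅ Z^30, C_2 ≅ Z^20.

∂_1: C_1 → C_0 sends each edge [p,q] (with p < q) to q − p.
The resulting 10×30 matrix has rank 9, and its Smith normal form has invariant factors (1,1,1,1,1,1,1,1,1).

∂_2: C_2 → C_1 sends each 2-simplex [p,q,r] to [q,r] − [p,r] + [p,q]. For instance
  ∂[7,8,9] = [8,9] − [7,9] + [7,8],
  ∂[2,4,9] = [4,9] − [2,9] + [2,4].
The resulting 30×20 matrix has rank 20, and its Smith normal form has invariant factors (1,1,1,1,1,1,1,1,1,1,1,1,1,1,1,1,1,1,1,2).

Now H_k = ker ∂_k / im ∂_{k+1}, so:

  H_0: rank C_0 − rank ∂_1 = 10 − 9 = 1, and the invariant factors of ∂_1 are all 1, so H_0 = Z.
  H_1: rank ker ∂_1 − rank ∂_2 = (30 − 9) − 20 = 1, and ∂_2 has invariant factor 2 > 1, so H_1 = Z ⊕ Z/2.
  H_2: rank ker ∂_2 − rank ∂_3 = (20 − 20) − 0 = 0, and there is no ∂_3, so H_2 = 0.

As a check, the Euler characteristic is 10 − 30 + 20 = 0, which agrees with 1 − 1 + 0 = 0.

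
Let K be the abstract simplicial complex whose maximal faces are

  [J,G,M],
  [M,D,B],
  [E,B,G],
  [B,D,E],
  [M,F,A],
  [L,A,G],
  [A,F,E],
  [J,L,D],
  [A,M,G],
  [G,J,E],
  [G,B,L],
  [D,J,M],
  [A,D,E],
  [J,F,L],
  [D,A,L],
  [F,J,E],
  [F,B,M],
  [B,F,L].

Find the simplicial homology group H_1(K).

H_1 ≅ Z^2.

K has 9 vertices, 27 edges, 18 triangles.
rank ∂_1 = 8, rank ∂_2 = 17 ⇒ b_1 = 27 − 8 − 17 = 2; all invariant factors of ∂_2 are 1 so no torsion. So H_1 = Z^2.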